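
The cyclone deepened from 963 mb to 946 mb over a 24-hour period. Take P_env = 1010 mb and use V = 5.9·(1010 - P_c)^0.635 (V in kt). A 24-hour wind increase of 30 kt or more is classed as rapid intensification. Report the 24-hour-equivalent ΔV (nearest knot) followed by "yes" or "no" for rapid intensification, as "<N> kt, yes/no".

V₁: ΔP = 47, V ≈ 5.9 × 47^0.635 ≈ 68.02 kt.
V₂: ΔP = 64, V ≈ 5.9 × 64^0.635 ≈ 82.75 kt.
ΔV over 24 h = 14.73 kt → 24 h equivalent = 14.73 × 24/24 ≈ 14.73 kt.
15 kt < 30 kt ⇒ not rapid intensification.

15 kt, no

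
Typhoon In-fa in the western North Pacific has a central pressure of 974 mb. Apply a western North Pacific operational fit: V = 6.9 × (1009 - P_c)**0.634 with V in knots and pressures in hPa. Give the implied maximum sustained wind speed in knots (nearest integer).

ΔP = 1009 − 974 = 35 mb.
35^0.634 ≈ 9.527.
V ≈ 6.9 × 9.527 ≈ 65.7 kt.

66 kt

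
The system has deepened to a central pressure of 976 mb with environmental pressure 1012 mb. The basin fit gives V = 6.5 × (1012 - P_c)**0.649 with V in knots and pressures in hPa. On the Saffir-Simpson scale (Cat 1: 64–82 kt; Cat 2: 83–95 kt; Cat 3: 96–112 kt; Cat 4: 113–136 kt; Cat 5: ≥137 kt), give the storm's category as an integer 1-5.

1

ΔP = 1012 − 976 = 36 mb.
V ≈ 6.5 × 36^0.649 = 6.5 × 10.23 ≈ 67 kt.
67 kt falls in the Category 1 band.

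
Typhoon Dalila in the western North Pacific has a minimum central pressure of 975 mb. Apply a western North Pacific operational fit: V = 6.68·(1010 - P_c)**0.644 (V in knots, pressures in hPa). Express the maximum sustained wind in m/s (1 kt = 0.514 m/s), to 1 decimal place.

ΔP = 1010 − 975 = 35 mb.
V ≈ 6.68 × 35^0.644 = 6.68 × 9.871 ≈ 65.941 kt.
65.941 × 0.514 ≈ 33.89 m/s → 33.9 m/s.

33.9 m/s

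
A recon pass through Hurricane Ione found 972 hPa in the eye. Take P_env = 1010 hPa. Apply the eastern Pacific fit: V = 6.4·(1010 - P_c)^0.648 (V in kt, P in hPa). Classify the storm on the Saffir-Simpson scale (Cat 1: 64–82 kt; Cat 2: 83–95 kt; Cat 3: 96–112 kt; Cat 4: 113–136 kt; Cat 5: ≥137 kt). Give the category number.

1

ΔP = 1010 − 972 = 38 hPa.
V ≈ 6.4 × 38^0.648 = 6.4 × 10.56 ≈ 68 kt.
68 kt falls in the Category 1 band.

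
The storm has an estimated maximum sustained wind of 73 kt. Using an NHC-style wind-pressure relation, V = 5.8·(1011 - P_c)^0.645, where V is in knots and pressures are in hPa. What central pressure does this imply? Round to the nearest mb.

ΔP = (V / 5.8)^(1/0.645) = (73/5.8)^1.550.
73/5.8 = 12.586; 12.586^1.550 ≈ 50.73 mb.
P_c = 1011 − 50.73 = 960.27 ≈ 960 mb.

960 mb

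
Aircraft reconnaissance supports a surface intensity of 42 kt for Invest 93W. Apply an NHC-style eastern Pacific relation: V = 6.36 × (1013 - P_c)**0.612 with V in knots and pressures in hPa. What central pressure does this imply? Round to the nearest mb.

991 mb

ΔP = (V / 6.36)^(1/0.612) = (42/6.36)^1.634.
42/6.36 = 6.604; 6.604^1.634 ≈ 21.85 mb.
P_c = 1013 − 21.85 = 991.15 ≈ 991 mb.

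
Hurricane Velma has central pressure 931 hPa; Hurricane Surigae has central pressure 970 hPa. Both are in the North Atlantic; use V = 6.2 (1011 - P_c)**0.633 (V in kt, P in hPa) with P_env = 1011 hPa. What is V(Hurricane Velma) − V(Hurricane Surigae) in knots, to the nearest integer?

Hurricane Velma: ΔP = 80; V ≈ 6.2 × 80^0.633 ≈ 99.32 kt.
Hurricane Surigae: ΔP = 41; V ≈ 6.2 × 41^0.633 ≈ 65.06 kt.
Difference ≈ 99.32 − 65.06 = 34.26 → 34 kt.

34 kt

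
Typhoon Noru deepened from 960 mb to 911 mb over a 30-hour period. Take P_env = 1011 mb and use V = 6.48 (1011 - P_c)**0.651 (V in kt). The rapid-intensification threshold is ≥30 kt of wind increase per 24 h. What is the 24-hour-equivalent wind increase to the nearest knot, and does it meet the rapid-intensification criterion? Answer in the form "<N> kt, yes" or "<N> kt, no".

37 kt, yes

V₁: ΔP = 51, V ≈ 6.48 × 51^0.651 ≈ 83.79 kt.
V₂: ΔP = 100, V ≈ 6.48 × 100^0.651 ≈ 129.89 kt.
ΔV over 30 h = 46.10 kt → 24 h equivalent = 46.10 × 24/30 ≈ 36.88 kt.
37 kt ≥ 30 kt ⇒ rapid intensification.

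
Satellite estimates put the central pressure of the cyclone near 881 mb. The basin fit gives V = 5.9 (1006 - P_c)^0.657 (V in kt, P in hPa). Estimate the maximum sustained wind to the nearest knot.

ΔP = 1006 − 881 = 125 mb.
125^0.657 ≈ 23.860.
V ≈ 5.9 × 23.860 ≈ 140.8 kt.

141 kt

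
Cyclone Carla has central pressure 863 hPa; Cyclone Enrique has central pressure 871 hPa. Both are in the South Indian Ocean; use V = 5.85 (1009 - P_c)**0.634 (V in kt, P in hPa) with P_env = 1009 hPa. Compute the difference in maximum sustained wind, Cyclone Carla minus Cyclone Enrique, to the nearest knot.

Cyclone Carla: ΔP = 146; V ≈ 5.85 × 146^0.634 ≈ 137.83 kt.
Cyclone Enrique: ΔP = 138; V ≈ 5.85 × 138^0.634 ≈ 133.00 kt.
Difference ≈ 137.83 − 133.00 = 4.83 → 5 kt.

5 kt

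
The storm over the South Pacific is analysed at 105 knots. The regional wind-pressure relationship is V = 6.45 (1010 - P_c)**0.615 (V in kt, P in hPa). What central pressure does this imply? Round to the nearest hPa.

ΔP = (V / 6.45)^(1/0.615) = (105/6.45)^1.626.
105/6.45 = 16.279; 16.279^1.626 ≈ 93.35 hPa.
P_c = 1010 − 93.35 = 916.65 ≈ 917 hPa.

917 hPa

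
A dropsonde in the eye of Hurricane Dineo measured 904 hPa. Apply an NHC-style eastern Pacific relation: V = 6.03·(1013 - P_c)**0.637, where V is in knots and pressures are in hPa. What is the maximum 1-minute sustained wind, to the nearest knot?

120 kt

ΔP = 1013 − 904 = 109 hPa.
109^0.637 ≈ 19.854.
V ≈ 6.03 × 19.854 ≈ 119.7 kt.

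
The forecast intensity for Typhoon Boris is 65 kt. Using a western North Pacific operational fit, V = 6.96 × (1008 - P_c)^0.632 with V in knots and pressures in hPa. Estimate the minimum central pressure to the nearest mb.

ΔP = (V / 6.96)^(1/0.632) = (65/6.96)^1.582.
65/6.96 = 9.339; 9.339^1.582 ≈ 34.30 mb.
P_c = 1008 − 34.30 = 973.70 ≈ 974 mb.

974 mb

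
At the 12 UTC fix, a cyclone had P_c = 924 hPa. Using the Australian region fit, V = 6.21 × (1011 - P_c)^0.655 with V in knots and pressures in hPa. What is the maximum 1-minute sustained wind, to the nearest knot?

ΔP = 1011 − 924 = 87 hPa.
87^0.655 ≈ 18.637.
V ≈ 6.21 × 18.637 ≈ 115.7 kt.

116 kt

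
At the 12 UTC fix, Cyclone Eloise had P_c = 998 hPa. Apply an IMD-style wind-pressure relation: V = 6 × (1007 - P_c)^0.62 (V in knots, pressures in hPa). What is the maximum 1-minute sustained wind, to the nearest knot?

23 kt

ΔP = 1007 − 998 = 9 hPa.
9^0.62 ≈ 3.905.
V ≈ 6 × 3.905 ≈ 23.4 kt.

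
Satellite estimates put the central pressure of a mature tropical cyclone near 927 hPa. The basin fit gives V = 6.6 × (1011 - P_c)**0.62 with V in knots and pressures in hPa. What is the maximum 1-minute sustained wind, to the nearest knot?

103 kt

ΔP = 1011 − 927 = 84 hPa.
84^0.62 ≈ 15.597.
V ≈ 6.6 × 15.597 ≈ 102.9 kt.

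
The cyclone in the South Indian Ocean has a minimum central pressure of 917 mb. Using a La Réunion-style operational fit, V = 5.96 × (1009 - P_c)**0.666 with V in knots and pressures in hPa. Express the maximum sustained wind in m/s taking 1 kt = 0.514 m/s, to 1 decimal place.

ΔP = 1009 − 917 = 92 mb.
V ≈ 5.96 × 92^0.666 = 5.96 × 20.318 ≈ 121.096 kt.
121.096 × 0.514 ≈ 62.24 m/s → 62.2 m/s.

62.2 m/s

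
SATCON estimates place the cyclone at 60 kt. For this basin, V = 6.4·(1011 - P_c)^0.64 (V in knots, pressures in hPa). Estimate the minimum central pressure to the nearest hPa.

978 hPa

ΔP = (V / 6.4)^(1/0.64) = (60/6.4)^1.562.
60/6.4 = 9.375; 9.375^1.562 ≈ 33.01 hPa.
P_c = 1011 − 33.01 = 977.99 ≈ 978 hPa.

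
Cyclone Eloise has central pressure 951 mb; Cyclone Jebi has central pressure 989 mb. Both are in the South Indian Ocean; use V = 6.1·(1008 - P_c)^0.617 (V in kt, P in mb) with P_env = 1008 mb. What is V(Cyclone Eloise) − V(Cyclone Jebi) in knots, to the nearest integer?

Cyclone Eloise: ΔP = 57; V ≈ 6.1 × 57^0.617 ≈ 73.91 kt.
Cyclone Jebi: ΔP = 19; V ≈ 6.1 × 19^0.617 ≈ 37.53 kt.
Difference ≈ 73.91 − 37.53 = 36.38 → 36 kt.

36 kt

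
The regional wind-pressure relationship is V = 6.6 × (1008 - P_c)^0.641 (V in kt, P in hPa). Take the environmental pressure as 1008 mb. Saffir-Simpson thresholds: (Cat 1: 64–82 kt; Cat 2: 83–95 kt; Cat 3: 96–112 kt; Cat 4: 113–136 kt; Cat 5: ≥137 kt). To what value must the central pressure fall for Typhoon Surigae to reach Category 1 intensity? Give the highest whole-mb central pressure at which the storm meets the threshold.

Category 1 begins at V = 64 kt.
Required ΔP = (64/6.6)^(1/0.641) = 9.697^1.560 ≈ 34.61 mb.
P_c ≤ 1008 − 34.61 = 973.39, so the highest integer P_c is 973 mb.

973 mb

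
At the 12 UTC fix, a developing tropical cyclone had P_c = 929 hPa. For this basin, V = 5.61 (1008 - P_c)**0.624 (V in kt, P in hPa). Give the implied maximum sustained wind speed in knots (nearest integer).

86 kt

ΔP = 1008 − 929 = 79 hPa.
79^0.624 ≈ 15.280.
V ≈ 5.61 × 15.280 ≈ 85.7 kt.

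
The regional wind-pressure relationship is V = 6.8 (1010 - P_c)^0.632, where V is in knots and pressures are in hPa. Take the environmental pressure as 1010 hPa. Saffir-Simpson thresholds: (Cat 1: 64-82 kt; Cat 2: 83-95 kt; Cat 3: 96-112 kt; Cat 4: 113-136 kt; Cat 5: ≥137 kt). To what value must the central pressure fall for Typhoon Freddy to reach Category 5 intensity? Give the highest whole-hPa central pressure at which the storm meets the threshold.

Category 5 begins at V = 137 kt.
Required ΔP = (137/6.8)^(1/0.632) = 20.147^1.582 ≈ 115.78 hPa.
P_c ≤ 1010 − 115.78 = 894.22, so the highest integer P_c is 894 hPa.

894 hPa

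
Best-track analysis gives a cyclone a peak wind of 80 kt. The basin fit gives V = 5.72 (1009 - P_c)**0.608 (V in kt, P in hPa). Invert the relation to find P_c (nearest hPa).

932 hPa

ΔP = (V / 5.72)^(1/0.608) = (80/5.72)^1.645.
80/5.72 = 13.986; 13.986^1.645 ≈ 76.62 hPa.
P_c = 1009 − 76.62 = 932.38 ≈ 932 hPa.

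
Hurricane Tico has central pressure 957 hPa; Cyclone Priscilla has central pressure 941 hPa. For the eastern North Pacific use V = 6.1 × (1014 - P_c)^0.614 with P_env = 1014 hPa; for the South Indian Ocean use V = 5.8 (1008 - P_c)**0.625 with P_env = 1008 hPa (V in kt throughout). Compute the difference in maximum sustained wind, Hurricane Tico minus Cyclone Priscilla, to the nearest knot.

Hurricane Tico: ΔP = 57; V ≈ 6.1 × 57^0.614 ≈ 73.02 kt.
Cyclone Priscilla: ΔP = 67; V ≈ 5.8 × 67^0.625 ≈ 80.30 kt.
Difference ≈ 73.02 − 80.30 = -7.28 → -7 kt.

-7 kt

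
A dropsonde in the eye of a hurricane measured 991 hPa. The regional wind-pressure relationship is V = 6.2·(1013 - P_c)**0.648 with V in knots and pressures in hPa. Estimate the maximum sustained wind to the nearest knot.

46 kt

ΔP = 1013 − 991 = 22 hPa.
22^0.648 ≈ 7.411.
V ≈ 6.2 × 7.411 ≈ 45.9 kt.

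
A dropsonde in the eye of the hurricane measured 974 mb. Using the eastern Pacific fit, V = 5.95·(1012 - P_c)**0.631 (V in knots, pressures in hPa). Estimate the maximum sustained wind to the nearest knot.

ΔP = 1012 − 974 = 38 mb.
38^0.631 ≈ 9.928.
V ≈ 5.95 × 9.928 ≈ 59.1 kt.

59 kt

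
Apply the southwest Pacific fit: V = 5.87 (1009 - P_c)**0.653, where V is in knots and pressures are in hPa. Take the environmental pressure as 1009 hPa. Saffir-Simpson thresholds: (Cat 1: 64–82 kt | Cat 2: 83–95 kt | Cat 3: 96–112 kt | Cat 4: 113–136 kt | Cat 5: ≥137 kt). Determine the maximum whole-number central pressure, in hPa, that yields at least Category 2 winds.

Category 2 begins at V = 83 kt.
Required ΔP = (83/5.87)^(1/0.653) = 14.140^1.531 ≈ 57.78 hPa.
P_c ≤ 1009 − 57.78 = 951.22, so the highest integer P_c is 951 hPa.

951 hPa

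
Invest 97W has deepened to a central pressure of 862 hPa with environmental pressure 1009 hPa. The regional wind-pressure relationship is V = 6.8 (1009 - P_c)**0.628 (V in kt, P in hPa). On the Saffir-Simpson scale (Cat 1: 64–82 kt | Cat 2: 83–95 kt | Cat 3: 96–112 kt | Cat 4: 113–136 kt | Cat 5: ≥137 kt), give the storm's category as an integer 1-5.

ΔP = 1009 − 862 = 147 hPa.
V ≈ 6.8 × 147^0.628 = 6.8 × 22.97 ≈ 156 kt.
156 kt falls in the Category 5 band.

5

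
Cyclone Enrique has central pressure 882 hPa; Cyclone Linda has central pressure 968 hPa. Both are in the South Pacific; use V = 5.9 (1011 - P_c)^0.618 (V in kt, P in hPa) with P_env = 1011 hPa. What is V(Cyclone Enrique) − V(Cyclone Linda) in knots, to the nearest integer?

59 kt

Cyclone Enrique: ΔP = 129; V ≈ 5.9 × 129^0.618 ≈ 118.90 kt.
Cyclone Linda: ΔP = 43; V ≈ 5.9 × 43^0.618 ≈ 60.30 kt.
Difference ≈ 118.90 − 60.30 = 58.60 → 59 kt.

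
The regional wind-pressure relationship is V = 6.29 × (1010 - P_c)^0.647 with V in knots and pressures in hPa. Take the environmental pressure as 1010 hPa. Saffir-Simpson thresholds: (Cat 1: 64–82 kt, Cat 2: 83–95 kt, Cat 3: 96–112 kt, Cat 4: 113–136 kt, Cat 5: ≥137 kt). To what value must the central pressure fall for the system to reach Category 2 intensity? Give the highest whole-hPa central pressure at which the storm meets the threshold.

Category 2 begins at V = 83 kt.
Required ΔP = (83/6.29)^(1/0.647) = 13.196^1.546 ≈ 53.92 hPa.
P_c ≤ 1010 − 53.92 = 956.08, so the highest integer P_c is 956 hPa.

956 hPa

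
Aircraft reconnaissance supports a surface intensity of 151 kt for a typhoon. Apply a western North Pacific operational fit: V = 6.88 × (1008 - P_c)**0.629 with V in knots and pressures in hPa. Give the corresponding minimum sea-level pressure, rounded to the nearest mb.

ΔP = (V / 6.88)^(1/0.629) = (151/6.88)^1.590.
151/6.88 = 21.948; 21.948^1.590 ≈ 135.70 mb.
P_c = 1008 − 135.70 = 872.30 ≈ 872 mb.

872 mb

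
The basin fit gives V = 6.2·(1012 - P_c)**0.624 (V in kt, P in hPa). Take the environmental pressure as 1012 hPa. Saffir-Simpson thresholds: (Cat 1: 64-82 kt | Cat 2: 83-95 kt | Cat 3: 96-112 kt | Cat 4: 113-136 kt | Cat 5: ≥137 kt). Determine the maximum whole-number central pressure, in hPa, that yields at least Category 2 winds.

Category 2 begins at V = 83 kt.
Required ΔP = (83/6.2)^(1/0.624) = 13.387^1.603 ≈ 63.91 hPa.
P_c ≤ 1012 − 63.91 = 948.09, so the highest integer P_c is 948 hPa.

948 hPa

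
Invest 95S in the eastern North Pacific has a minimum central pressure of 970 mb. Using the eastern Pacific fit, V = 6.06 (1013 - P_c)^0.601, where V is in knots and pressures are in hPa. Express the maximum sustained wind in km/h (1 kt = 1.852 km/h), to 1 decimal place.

ΔP = 1013 − 970 = 43 mb.
V ≈ 6.06 × 43^0.601 = 6.06 × 9.588 ≈ 58.101 kt.
58.101 × 1.852 ≈ 107.60 km/h → 107.6 km/h.

107.6 km/h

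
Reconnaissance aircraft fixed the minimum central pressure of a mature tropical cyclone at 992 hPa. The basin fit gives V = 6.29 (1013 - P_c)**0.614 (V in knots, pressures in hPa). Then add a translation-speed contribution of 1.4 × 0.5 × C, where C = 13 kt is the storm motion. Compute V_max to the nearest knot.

50 kt

ΔP = 1013 − 992 = 21 hPa.
21^0.614 ≈ 6.484.
V ≈ 6.29 × 6.484 ≈ 40.8 kt.
Translation term: 1.4 × 0.5 × 13 = 9.1 kt.
Corrected V ≈ 49.9 kt → 50 kt.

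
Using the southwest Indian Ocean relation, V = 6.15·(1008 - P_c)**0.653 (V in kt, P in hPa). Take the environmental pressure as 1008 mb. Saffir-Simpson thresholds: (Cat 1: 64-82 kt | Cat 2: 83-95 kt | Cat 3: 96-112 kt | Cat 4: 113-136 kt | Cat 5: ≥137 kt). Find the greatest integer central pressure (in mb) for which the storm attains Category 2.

954 mb

Category 2 begins at V = 83 kt.
Required ΔP = (83/6.15)^(1/0.653) = 13.496^1.531 ≈ 53.80 mb.
P_c ≤ 1008 − 53.80 = 954.20, so the highest integer P_c is 954 mb.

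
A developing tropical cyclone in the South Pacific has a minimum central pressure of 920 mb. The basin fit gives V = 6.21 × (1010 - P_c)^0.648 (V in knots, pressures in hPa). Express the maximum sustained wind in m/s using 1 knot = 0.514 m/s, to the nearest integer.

ΔP = 1010 − 920 = 90 mb.
V ≈ 6.21 × 90^0.648 = 6.21 × 18.465 ≈ 114.668 kt.
114.668 × 0.514 ≈ 58.94 m/s → 59 m/s.

59 m/s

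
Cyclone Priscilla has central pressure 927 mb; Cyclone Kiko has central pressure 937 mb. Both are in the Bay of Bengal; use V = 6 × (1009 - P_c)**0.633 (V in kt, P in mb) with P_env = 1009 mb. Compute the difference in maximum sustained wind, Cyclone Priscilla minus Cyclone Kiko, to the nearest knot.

8 kt

Cyclone Priscilla: ΔP = 82; V ≈ 6 × 82^0.633 ≈ 97.63 kt.
Cyclone Kiko: ΔP = 72; V ≈ 6 × 72^0.633 ≈ 89.92 kt.
Difference ≈ 97.63 − 89.92 = 7.71 → 8 kt.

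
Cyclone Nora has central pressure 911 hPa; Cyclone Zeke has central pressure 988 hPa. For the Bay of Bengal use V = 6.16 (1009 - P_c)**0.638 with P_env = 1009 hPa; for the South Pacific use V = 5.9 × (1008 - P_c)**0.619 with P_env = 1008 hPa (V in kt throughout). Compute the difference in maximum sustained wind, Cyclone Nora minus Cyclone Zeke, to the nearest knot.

Cyclone Nora: ΔP = 98; V ≈ 6.16 × 98^0.638 ≈ 114.81 kt.
Cyclone Zeke: ΔP = 20; V ≈ 5.9 × 20^0.619 ≈ 37.69 kt.
Difference ≈ 114.81 − 37.69 = 77.12 → 77 kt.

77 kt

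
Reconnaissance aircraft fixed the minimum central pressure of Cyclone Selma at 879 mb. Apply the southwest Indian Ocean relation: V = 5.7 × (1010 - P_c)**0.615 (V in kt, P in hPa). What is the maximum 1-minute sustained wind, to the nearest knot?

ΔP = 1010 − 879 = 131 mb.
131^0.615 ≈ 20.050.
V ≈ 5.7 × 20.050 ≈ 114.3 kt.

114 kt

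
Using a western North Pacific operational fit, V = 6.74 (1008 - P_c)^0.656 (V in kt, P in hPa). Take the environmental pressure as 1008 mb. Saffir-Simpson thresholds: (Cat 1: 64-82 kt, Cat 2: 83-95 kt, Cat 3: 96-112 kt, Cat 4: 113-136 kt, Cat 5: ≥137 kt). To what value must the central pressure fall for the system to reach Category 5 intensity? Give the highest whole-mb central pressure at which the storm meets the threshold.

Category 5 begins at V = 137 kt.
Required ΔP = (137/6.74)^(1/0.656) = 20.326^1.524 ≈ 98.63 mb.
P_c ≤ 1008 − 98.63 = 909.37, so the highest integer P_c is 909 mb.

909 mb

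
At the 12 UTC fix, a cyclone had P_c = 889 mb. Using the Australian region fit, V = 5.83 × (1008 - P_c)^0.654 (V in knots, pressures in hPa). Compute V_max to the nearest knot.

133 kt

ΔP = 1008 − 889 = 119 mb.
119^0.654 ≈ 22.772.
V ≈ 5.83 × 22.772 ≈ 132.8 kt.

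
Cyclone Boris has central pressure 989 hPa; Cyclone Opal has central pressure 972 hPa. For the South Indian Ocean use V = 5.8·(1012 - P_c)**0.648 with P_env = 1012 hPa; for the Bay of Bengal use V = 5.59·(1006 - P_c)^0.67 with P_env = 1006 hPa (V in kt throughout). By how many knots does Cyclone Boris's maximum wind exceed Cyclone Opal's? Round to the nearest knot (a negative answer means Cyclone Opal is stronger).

Cyclone Boris: ΔP = 23; V ≈ 5.8 × 23^0.648 ≈ 44.24 kt.
Cyclone Opal: ΔP = 34; V ≈ 5.59 × 34^0.67 ≈ 59.36 kt.
Difference ≈ 44.24 − 59.36 = -15.12 → -15 kt.

-15 kt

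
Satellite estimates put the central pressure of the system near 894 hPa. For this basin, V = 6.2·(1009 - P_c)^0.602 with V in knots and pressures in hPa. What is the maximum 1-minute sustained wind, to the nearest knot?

ΔP = 1009 − 894 = 115 hPa.
115^0.602 ≈ 17.400.
V ≈ 6.2 × 17.400 ≈ 107.9 kt.

108 kt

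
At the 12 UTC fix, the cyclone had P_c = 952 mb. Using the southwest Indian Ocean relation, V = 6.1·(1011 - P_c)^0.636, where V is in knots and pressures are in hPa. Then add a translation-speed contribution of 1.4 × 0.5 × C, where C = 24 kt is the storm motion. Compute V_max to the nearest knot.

98 kt

ΔP = 1011 − 952 = 59 mb.
59^0.636 ≈ 13.374.
V ≈ 6.1 × 13.374 ≈ 81.6 kt.
Translation term: 1.4 × 0.5 × 24 = 16.8 kt.
Corrected V ≈ 98.4 kt → 98 kt.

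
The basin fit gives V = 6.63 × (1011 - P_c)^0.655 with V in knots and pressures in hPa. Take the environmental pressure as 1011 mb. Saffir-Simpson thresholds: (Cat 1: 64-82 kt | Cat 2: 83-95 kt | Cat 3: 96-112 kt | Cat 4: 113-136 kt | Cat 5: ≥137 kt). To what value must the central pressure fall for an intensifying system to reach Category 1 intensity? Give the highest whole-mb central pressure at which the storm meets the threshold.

Category 1 begins at V = 64 kt.
Required ΔP = (64/6.63)^(1/0.655) = 9.653^1.527 ≈ 31.86 mb.
P_c ≤ 1011 − 31.86 = 979.14, so the highest integer P_c is 979 mb.

979 mb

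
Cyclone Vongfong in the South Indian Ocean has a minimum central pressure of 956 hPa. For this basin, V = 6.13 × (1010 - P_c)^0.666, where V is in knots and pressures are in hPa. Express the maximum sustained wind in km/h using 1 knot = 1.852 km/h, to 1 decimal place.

161.8 km/h

ΔP = 1010 − 956 = 54 hPa.
V ≈ 6.13 × 54^0.666 = 6.13 × 14.249 ≈ 87.344 kt.
87.344 × 1.852 ≈ 161.76 km/h → 161.8 km/h.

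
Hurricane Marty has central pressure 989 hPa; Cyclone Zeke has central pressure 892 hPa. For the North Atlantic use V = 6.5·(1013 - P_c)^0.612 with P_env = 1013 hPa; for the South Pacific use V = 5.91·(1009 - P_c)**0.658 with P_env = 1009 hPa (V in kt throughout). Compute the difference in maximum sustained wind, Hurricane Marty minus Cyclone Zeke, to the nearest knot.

-90 kt

Hurricane Marty: ΔP = 24; V ≈ 6.5 × 24^0.612 ≈ 45.46 kt.
Cyclone Zeke: ΔP = 117; V ≈ 5.91 × 117^0.658 ≈ 135.66 kt.
Difference ≈ 45.46 − 135.66 = -90.20 → -90 kt.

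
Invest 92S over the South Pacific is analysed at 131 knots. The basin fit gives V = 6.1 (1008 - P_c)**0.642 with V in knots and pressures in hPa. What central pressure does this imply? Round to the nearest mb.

ΔP = (V / 6.1)^(1/0.642) = (131/6.1)^1.558.
131/6.1 = 21.475; 21.475^1.558 ≈ 118.76 mb.
P_c = 1008 − 118.76 = 889.24 ≈ 889 mb.

889 mb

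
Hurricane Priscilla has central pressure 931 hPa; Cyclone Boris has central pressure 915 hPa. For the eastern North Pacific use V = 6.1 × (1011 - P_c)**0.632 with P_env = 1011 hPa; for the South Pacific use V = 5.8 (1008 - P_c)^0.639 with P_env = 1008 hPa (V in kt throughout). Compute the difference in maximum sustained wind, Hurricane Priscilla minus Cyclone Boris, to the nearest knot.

Hurricane Priscilla: ΔP = 80; V ≈ 6.1 × 80^0.632 ≈ 97.29 kt.
Cyclone Boris: ΔP = 93; V ≈ 5.8 × 93^0.639 ≈ 105.02 kt.
Difference ≈ 97.29 − 105.02 = -7.73 → -8 kt.

-8 kt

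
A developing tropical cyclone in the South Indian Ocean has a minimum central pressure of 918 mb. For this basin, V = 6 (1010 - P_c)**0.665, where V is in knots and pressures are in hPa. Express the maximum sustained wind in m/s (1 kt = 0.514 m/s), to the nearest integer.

62 m/s

ΔP = 1010 − 918 = 92 mb.
V ≈ 6 × 92^0.665 = 6 × 20.226 ≈ 121.358 kt.
121.358 × 0.514 ≈ 62.38 m/s → 62 m/s.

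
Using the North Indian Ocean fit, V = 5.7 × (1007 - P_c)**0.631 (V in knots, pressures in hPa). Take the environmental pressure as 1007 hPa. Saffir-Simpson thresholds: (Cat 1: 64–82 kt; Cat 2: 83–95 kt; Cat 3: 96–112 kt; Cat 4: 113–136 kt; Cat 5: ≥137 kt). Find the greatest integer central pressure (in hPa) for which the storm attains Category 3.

Category 3 begins at V = 96 kt.
Required ΔP = (96/5.7)^(1/0.631) = 16.842^1.585 ≈ 87.82 hPa.
P_c ≤ 1007 − 87.82 = 919.18, so the highest integer P_c is 919 hPa.

919 hPa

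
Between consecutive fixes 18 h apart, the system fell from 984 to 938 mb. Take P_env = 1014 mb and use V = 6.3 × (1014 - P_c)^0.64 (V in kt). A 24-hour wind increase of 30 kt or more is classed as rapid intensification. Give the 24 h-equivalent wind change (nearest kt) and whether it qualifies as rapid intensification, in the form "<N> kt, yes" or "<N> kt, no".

V₁: ΔP = 30, V ≈ 6.3 × 30^0.64 ≈ 55.55 kt.
V₂: ΔP = 76, V ≈ 6.3 × 76^0.64 ≈ 100.71 kt.
ΔV over 18 h = 45.16 kt → 24 h equivalent = 45.16 × 24/18 ≈ 60.21 kt.
60 kt ≥ 30 kt ⇒ rapid intensification.

60 kt, yes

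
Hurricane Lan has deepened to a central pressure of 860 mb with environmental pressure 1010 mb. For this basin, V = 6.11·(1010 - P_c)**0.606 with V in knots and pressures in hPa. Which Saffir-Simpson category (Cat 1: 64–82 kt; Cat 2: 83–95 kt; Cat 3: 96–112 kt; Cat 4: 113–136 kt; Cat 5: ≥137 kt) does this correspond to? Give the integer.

ΔP = 1010 − 860 = 150 mb.
V ≈ 6.11 × 150^0.606 = 6.11 × 20.83 ≈ 127 kt.
127 kt falls in the Category 4 band.

4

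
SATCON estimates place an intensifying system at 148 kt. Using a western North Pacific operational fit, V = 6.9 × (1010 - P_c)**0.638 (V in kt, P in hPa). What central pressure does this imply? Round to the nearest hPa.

888 hPa

ΔP = (V / 6.9)^(1/0.638) = (148/6.9)^1.567.
148/6.9 = 21.449; 21.449^1.567 ≈ 122.14 hPa.
P_c = 1010 − 122.14 = 887.86 ≈ 888 hPa.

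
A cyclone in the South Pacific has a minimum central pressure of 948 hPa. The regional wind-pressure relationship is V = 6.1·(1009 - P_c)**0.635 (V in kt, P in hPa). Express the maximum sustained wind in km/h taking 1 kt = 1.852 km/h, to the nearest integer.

154 km/h

ΔP = 1009 − 948 = 61 hPa.
V ≈ 6.1 × 61^0.635 = 6.1 × 13.605 ≈ 82.988 kt.
82.988 × 1.852 ≈ 153.69 km/h → 154 km/h.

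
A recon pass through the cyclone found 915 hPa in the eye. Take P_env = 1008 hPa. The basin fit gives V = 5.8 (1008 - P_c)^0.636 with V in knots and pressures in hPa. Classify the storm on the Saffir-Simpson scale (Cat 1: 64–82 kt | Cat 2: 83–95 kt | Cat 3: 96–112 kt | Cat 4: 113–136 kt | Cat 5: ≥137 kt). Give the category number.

3

ΔP = 1008 − 915 = 93 hPa.
V ≈ 5.8 × 93^0.636 = 5.8 × 17.86 ≈ 104 kt.
104 kt falls in the Category 3 band.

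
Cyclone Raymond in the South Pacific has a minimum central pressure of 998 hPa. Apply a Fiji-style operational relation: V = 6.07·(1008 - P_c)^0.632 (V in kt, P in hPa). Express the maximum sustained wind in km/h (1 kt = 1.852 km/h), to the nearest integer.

48 km/h

ΔP = 1008 − 998 = 10 hPa.
V ≈ 6.07 × 10^0.632 = 6.07 × 4.285 ≈ 26.013 kt.
26.013 × 1.852 ≈ 48.18 km/h → 48 km/h.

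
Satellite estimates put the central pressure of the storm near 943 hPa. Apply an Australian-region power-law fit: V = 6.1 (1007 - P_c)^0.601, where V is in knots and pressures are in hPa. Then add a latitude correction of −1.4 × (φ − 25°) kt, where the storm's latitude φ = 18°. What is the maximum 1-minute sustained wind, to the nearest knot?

ΔP = 1007 − 943 = 64 hPa.
64^0.601 ≈ 12.176.
V ≈ 6.1 × 12.176 ≈ 74.3 kt.
Latitude correction: −1.4 × (18 − 25) = 9.8 kt.
Corrected V ≈ 84.1 kt → 84 kt.

84 kt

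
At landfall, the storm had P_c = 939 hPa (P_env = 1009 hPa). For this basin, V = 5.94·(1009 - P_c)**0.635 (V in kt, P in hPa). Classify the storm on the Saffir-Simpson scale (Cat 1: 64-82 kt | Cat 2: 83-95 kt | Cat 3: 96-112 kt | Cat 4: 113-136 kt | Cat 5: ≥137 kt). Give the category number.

ΔP = 1009 − 939 = 70 hPa.
V ≈ 5.94 × 70^0.635 = 5.94 × 14.85 ≈ 88 kt.
88 kt falls in the Category 2 band.

2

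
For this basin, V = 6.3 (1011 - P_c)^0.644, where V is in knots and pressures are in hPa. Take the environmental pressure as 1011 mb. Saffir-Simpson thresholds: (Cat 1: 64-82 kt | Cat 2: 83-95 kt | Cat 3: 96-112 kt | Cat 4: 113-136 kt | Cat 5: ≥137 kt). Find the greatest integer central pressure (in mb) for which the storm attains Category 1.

Category 1 begins at V = 64 kt.
Required ΔP = (64/6.3)^(1/0.644) = 10.159^1.553 ≈ 36.59 mb.
P_c ≤ 1011 − 36.59 = 974.41, so the highest integer P_c is 974 mb.

974 mb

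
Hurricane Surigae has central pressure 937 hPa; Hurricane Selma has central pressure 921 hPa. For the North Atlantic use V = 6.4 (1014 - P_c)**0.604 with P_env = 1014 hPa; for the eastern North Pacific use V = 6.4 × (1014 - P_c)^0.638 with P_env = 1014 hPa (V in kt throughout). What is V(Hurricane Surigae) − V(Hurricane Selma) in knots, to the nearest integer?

Hurricane Surigae: ΔP = 77; V ≈ 6.4 × 77^0.604 ≈ 88.23 kt.
Hurricane Selma: ΔP = 93; V ≈ 6.4 × 93^0.638 ≈ 115.36 kt.
Difference ≈ 88.23 − 115.36 = -27.13 → -27 kt.

-27 kt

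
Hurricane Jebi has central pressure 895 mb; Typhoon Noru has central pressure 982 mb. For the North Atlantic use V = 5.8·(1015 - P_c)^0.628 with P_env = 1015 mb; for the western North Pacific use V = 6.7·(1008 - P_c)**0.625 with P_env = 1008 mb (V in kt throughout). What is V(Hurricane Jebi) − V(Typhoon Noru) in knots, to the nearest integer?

66 kt

Hurricane Jebi: ΔP = 120; V ≈ 5.8 × 120^0.628 ≈ 117.26 kt.
Typhoon Noru: ΔP = 26; V ≈ 6.7 × 26^0.625 ≈ 51.34 kt.
Difference ≈ 117.26 − 51.34 = 65.92 → 66 kt.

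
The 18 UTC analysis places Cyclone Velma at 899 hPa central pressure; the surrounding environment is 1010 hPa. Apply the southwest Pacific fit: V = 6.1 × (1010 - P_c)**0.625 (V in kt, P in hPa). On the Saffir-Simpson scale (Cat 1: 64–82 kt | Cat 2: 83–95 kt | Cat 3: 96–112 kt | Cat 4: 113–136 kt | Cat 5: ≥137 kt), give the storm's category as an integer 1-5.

ΔP = 1010 − 899 = 111 hPa.
V ≈ 6.1 × 111^0.625 = 6.1 × 18.98 ≈ 116 kt.
116 kt falls in the Category 4 band.

4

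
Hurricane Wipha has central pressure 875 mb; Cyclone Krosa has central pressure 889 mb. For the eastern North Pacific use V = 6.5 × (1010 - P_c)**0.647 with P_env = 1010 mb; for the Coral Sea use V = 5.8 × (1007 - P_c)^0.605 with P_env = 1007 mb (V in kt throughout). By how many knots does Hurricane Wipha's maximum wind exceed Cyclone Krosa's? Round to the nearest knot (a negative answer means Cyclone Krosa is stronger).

51 kt

Hurricane Wipha: ΔP = 135; V ≈ 6.5 × 135^0.647 ≈ 155.32 kt.
Cyclone Krosa: ΔP = 118; V ≈ 5.8 × 118^0.605 ≈ 103.97 kt.
Difference ≈ 155.32 − 103.97 = 51.35 → 51 kt.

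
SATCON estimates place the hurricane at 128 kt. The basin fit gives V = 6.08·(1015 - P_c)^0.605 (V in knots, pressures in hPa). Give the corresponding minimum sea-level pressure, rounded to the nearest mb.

861 mb

ΔP = (V / 6.08)^(1/0.605) = (128/6.08)^1.653.
128/6.08 = 21.053; 21.053^1.653 ≈ 153.92 mb.
P_c = 1015 − 153.92 = 861.08 ≈ 861 mb.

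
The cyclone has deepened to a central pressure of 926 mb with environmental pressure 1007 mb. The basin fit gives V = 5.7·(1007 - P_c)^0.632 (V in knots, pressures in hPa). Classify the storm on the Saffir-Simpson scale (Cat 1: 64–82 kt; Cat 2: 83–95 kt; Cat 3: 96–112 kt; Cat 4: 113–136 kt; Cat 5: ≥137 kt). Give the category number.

ΔP = 1007 − 926 = 81 mb.
V ≈ 5.7 × 81^0.632 = 5.7 × 16.08 ≈ 92 kt.
92 kt falls in the Category 2 band.

2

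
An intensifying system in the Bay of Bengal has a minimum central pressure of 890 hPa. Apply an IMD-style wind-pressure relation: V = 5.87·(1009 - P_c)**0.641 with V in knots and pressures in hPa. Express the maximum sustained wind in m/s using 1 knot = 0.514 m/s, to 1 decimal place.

ΔP = 1009 − 890 = 119 hPa.
V ≈ 5.87 × 119^0.641 = 5.87 × 21.401 ≈ 125.621 kt.
125.621 × 0.514 ≈ 64.57 m/s → 64.6 m/s.

64.6 m/s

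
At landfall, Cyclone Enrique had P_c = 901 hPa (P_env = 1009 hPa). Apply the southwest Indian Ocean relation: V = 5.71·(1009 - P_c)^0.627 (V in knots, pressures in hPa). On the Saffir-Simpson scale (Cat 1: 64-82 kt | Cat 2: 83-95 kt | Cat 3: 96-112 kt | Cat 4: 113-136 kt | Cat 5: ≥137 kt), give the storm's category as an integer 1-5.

ΔP = 1009 − 901 = 108 hPa.
V ≈ 5.71 × 108^0.627 = 5.71 × 18.83 ≈ 108 kt.
108 kt falls in the Category 3 band.

3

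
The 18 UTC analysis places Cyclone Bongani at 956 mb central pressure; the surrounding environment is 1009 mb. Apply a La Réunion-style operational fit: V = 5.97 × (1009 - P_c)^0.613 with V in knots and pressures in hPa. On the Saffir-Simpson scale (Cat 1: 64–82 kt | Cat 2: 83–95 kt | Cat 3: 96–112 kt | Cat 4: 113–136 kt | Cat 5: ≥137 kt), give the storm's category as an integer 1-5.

ΔP = 1009 − 956 = 53 mb.
V ≈ 5.97 × 53^0.613 = 5.97 × 11.40 ≈ 68 kt.
68 kt falls in the Category 1 band.

1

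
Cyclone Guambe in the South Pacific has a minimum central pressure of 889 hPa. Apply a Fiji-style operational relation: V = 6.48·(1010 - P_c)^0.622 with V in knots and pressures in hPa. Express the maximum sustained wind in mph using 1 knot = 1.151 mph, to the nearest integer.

ΔP = 1010 − 889 = 121 hPa.
V ≈ 6.48 × 121^0.622 = 6.48 × 19.747 ≈ 127.958 kt.
127.958 × 1.151 ≈ 147.28 mph → 147 mph.

147 mph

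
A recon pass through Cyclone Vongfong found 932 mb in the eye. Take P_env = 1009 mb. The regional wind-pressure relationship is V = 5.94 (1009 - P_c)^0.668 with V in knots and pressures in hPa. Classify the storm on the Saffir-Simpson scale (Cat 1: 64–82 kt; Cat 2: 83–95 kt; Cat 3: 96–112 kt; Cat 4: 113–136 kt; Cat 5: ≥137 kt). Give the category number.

ΔP = 1009 − 932 = 77 mb.
V ≈ 5.94 × 77^0.668 = 5.94 × 18.20 ≈ 108 kt.
108 kt falls in the Category 3 band.

3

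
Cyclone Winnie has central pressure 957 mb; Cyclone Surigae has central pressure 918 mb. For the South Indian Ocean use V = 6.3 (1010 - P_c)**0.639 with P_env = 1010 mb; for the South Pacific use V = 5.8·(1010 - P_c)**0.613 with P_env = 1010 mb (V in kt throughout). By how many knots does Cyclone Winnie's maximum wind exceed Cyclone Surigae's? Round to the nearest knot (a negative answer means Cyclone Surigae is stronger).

Cyclone Winnie: ΔP = 53; V ≈ 6.3 × 53^0.639 ≈ 79.64 kt.
Cyclone Surigae: ΔP = 92; V ≈ 5.8 × 92^0.613 ≈ 92.73 kt.
Difference ≈ 79.64 − 92.73 = -13.09 → -13 kt.

-13 kt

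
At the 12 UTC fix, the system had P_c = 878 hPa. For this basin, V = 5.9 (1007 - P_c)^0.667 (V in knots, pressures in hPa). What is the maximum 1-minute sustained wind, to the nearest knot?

151 kt

ΔP = 1007 − 878 = 129 hPa.
129^0.667 ≈ 25.572.
V ≈ 5.9 × 25.572 ≈ 150.9 kt.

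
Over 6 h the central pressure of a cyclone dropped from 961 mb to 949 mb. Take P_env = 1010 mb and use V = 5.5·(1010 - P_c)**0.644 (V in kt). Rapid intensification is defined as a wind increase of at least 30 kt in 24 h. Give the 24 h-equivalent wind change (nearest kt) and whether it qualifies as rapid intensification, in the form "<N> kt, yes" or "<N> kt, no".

41 kt, yes

V₁: ΔP = 49, V ≈ 5.5 × 49^0.644 ≈ 67.43 kt.
V₂: ΔP = 61, V ≈ 5.5 × 61^0.644 ≈ 77.65 kt.
ΔV over 6 h = 10.22 kt → 24 h equivalent = 10.22 × 24/6 ≈ 40.88 kt.
41 kt ≥ 30 kt ⇒ rapid intensification.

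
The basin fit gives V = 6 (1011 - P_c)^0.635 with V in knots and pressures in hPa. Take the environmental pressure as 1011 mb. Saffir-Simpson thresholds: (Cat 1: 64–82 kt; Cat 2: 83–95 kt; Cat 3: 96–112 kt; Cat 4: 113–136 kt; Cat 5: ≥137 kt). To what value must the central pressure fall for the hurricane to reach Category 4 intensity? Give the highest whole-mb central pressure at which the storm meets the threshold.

Category 4 begins at V = 113 kt.
Required ΔP = (113/6)^(1/0.635) = 18.833^1.575 ≈ 101.80 mb.
P_c ≤ 1011 − 101.80 = 909.20, so the highest integer P_c is 909 mb.

909 mb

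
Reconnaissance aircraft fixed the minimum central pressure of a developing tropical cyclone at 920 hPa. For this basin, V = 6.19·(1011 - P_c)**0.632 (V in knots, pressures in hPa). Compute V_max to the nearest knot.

ΔP = 1011 − 920 = 91 hPa.
91^0.632 ≈ 17.303.
V ≈ 6.19 × 17.303 ≈ 107.1 kt.

107 kt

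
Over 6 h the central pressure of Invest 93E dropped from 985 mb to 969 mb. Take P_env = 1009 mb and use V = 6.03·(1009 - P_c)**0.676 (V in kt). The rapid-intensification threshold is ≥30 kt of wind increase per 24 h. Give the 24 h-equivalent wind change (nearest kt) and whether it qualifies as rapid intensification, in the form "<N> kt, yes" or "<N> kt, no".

V₁: ΔP = 24, V ≈ 6.03 × 24^0.676 ≈ 51.68 kt.
V₂: ΔP = 40, V ≈ 6.03 × 40^0.676 ≈ 73.00 kt.
ΔV over 6 h = 21.32 kt → 24 h equivalent = 21.32 × 24/6 ≈ 85.28 kt.
85 kt ≥ 30 kt ⇒ rapid intensification.

85 kt, yes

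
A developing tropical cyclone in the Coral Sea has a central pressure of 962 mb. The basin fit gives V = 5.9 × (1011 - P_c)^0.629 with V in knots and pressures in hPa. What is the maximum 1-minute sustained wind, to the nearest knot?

68 kt

ΔP = 1011 − 962 = 49 mb.
49^0.629 ≈ 11.565.
V ≈ 5.9 × 11.565 ≈ 68.2 kt.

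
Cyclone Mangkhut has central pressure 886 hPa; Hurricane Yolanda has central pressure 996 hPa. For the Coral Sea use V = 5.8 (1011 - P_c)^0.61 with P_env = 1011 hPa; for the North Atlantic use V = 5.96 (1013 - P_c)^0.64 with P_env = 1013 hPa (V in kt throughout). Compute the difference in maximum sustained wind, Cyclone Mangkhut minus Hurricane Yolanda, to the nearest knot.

Cyclone Mangkhut: ΔP = 125; V ≈ 5.8 × 125^0.61 ≈ 110.29 kt.
Hurricane Yolanda: ΔP = 17; V ≈ 5.96 × 17^0.64 ≈ 36.54 kt.
Difference ≈ 110.29 − 36.54 = 73.75 → 74 kt.

74 kt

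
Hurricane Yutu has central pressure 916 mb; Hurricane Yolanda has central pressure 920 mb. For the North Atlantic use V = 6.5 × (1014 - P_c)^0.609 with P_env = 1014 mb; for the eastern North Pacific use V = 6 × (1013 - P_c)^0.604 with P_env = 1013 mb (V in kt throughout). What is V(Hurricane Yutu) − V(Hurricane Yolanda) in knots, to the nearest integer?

Hurricane Yutu: ΔP = 98; V ≈ 6.5 × 98^0.609 ≈ 106.06 kt.
Hurricane Yolanda: ΔP = 93; V ≈ 6 × 93^0.604 ≈ 92.71 kt.
Difference ≈ 106.06 − 92.71 = 13.35 → 13 kt.

13 kt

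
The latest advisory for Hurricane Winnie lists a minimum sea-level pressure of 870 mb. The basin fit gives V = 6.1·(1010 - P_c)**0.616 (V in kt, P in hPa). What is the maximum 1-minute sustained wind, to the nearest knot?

ΔP = 1010 − 870 = 140 mb.
140^0.616 ≈ 20.990.
V ≈ 6.1 × 20.990 ≈ 128.0 kt.

128 kt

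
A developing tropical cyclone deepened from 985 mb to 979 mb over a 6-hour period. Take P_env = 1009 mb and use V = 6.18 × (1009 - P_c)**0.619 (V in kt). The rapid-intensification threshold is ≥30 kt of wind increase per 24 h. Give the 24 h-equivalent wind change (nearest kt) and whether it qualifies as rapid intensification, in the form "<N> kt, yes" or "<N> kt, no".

V₁: ΔP = 24, V ≈ 6.18 × 24^0.619 ≈ 44.19 kt.
V₂: ΔP = 30, V ≈ 6.18 × 30^0.619 ≈ 50.74 kt.
ΔV over 6 h = 6.55 kt → 24 h equivalent = 6.55 × 24/6 ≈ 26.20 kt.
26 kt < 30 kt ⇒ not rapid intensification.

26 kt, no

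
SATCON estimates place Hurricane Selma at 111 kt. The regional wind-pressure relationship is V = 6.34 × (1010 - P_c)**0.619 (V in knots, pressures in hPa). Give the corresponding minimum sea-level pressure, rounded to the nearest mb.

ΔP = (V / 6.34)^(1/0.619) = (111/6.34)^1.616.
111/6.34 = 17.508; 17.508^1.616 ≈ 101.97 mb.
P_c = 1010 − 101.97 = 908.03 ≈ 908 mb.

908 mb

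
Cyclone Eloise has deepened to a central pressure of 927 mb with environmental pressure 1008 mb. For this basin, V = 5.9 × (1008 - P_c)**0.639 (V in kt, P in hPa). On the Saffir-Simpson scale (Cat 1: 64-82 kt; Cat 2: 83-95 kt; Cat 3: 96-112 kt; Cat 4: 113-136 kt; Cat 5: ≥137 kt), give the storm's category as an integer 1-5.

ΔP = 1008 − 927 = 81 mb.
V ≈ 5.9 × 81^0.639 = 5.9 × 16.58 ≈ 98 kt.
98 kt falls in the Category 3 band.

3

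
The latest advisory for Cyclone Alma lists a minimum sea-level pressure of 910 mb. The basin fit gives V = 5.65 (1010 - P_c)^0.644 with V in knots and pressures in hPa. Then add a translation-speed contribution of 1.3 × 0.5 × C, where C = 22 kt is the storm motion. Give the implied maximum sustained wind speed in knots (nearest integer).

ΔP = 1010 − 910 = 100 mb.
100^0.644 ≈ 19.409.
V ≈ 5.65 × 19.409 ≈ 109.7 kt.
Translation term: 1.3 × 0.5 × 22 = 14.3 kt.
Corrected V ≈ 124 kt → 124 kt.

124 kt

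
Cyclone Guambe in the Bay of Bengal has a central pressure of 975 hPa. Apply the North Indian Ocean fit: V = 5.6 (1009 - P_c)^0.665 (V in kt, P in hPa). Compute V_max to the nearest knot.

ΔP = 1009 − 975 = 34 hPa.
34^0.665 ≈ 10.434.
V ≈ 5.6 × 10.434 ≈ 58.4 kt.

58 kt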